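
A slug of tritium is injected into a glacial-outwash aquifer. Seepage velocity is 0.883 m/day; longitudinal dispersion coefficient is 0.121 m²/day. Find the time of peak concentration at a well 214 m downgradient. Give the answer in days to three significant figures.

242 days

For the 1D instantaneous-source solution, setting ∂C/∂t = 0 at fixed x gives v²t² + 2Dt − x² = 0, so t = (√(D² + v²x²) − D)/v².
√(D² + v²x²) = √(0.121² + 0.883² × 214²) = 189.0; v² = 0.779689.
t = (189.0 − 0.121)/0.779689 = 242 days (vs. the pure-advection estimate x/v = 242 d).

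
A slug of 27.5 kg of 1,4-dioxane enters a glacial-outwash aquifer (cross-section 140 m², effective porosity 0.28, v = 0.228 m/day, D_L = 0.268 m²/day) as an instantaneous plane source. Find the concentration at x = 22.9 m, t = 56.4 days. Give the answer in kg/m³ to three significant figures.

0.00961 kg/m³

For an instantaneous plane source, C(x,t) = M/(n_e·A·√(4πDt)) · exp(−(x−vt)²/(4Dt)), with n_e·A the pore (flow) area.
Plume center vt = 0.228 × 56.4 = 12.8592 m, so the well at 22.9 m is 10.0408 m downgradient of the peak.
√(4πDt) = 13.78 m, giving peak height M/(n_e·A·√(4πDt)) = 27.5/(0.28 × 140 × 13.78) = 0.05091 kg/m³.
(x−vt)²/(4Dt) = (10.0408)²/(4 × 0.268 × 56.4) = 1.667; exp(−1.667) = 0.1888.
C = 0.05091 × 0.1888 = 0.00961 kg/m³.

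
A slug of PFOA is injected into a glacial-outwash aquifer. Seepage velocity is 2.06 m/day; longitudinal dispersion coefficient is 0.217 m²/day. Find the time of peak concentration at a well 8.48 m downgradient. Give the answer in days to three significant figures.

For the 1D instantaneous-source solution, setting ∂C/∂t = 0 at fixed x gives v²t² + 2Dt − x² = 0, so t = (√(D² + v²x²) − D)/v².
√(D² + v²x²) = √(0.217² + 2.06² × 8.48²) = 17.47; v² = 4.2436.
t = (17.47 − 0.217)/4.2436 = 4.07 days (vs. the pure-advection estimate x/v = 4.12 d).

4.07 days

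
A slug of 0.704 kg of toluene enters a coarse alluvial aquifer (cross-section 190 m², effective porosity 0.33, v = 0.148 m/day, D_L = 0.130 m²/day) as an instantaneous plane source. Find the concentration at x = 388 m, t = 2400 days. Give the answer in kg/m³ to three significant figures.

For an instantaneous plane source, C(x,t) = M/(n_e·A·√(4πDt)) · exp(−(x−vt)²/(4Dt)), with n_e·A the pore (flow) area.
Plume center vt = 0.148 × 2400 = 355.2 m, so the well at 388 m is 32.8 m downgradient of the peak.
√(4πDt) = 62.62 m, giving peak height M/(n_e·A·√(4πDt)) = 0.704/(0.33 × 190 × 62.62) = 0.0001793 kg/m³.
(x−vt)²/(4Dt) = (32.8)²/(4 × 0.130 × 2400) = 0.8621; exp(−0.8621) = 0.4223.
C = 0.0001793 × 0.4223 = 7.57e-05 kg/m³.

7.57e-05 kg/m³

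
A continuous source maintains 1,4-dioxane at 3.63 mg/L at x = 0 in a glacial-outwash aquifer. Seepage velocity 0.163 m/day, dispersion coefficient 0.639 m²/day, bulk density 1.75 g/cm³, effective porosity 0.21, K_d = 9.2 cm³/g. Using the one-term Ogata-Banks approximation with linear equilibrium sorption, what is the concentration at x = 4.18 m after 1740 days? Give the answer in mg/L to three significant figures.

1.67 mg/L

Retardation factor R = 1 + ρ_b·K_d/n = 1 + 1.75 × 9.2/0.21 = 77.67.
Sorption retards both mechanisms: v_R = v/R = 0.002099 m/day, D_R = D/R = 0.008227 m²/day.
v_R·t = 0.002099 × 1740 = 3.65226 m; 2√(D_R t) = 7.567 m; argument = (4.18 − 3.65226)/7.567 = 0.06974.
C = C₀ × ½·erfc(0.06974) = 3.63 × 0.4607 = 1.67 mg/L.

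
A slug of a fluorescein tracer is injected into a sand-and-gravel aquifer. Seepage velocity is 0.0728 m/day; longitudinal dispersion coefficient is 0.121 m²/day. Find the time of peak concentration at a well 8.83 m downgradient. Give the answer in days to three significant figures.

For the 1D instantaneous-source solution, setting ∂C/∂t = 0 at fixed x gives v²t² + 2Dt − x² = 0, so t = (√(D² + v²x²) − D)/v².
√(D² + v²x²) = √(0.121² + 0.0728² × 8.83²) = 0.6541; v² = 0.00529984.
t = (0.6541 − 0.121)/0.00529984 = 101 days (vs. the pure-advection estimate x/v = 121 d).

101 days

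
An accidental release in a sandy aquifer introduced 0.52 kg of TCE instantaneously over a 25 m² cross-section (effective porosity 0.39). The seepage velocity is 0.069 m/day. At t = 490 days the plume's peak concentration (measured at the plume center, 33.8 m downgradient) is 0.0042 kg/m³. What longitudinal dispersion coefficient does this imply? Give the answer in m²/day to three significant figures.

0.0262 m²/day

At the plume center C_max = M/(n_e·A·√(4πDt)), so D = M²/(4πt·(n_e·A·C_max)²).
n_e·A·C_max = 0.39 × 25 × 0.0042 = 0.04095 kg/m.
D = 0.52²/(4π × 490 × 0.04095²) = 0.0262 m²/day.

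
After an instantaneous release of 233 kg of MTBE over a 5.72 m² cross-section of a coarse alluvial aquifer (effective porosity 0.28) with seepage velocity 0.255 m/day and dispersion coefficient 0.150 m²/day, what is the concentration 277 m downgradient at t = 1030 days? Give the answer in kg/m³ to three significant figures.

For an instantaneous plane source, C(x,t) = M/(n_e·A·√(4πDt)) · exp(−(x−vt)²/(4Dt)), with n_e·A the pore (flow) area.
Plume center vt = 0.255 × 1030 = 262.65 m, so the well at 277 m is 14.35 m downgradient of the peak.
√(4πDt) = 44.06 m, giving peak height M/(n_e·A·√(4πDt)) = 233/(0.28 × 5.72 × 44.06) = 3.302 kg/m³.
(x−vt)²/(4Dt) = (14.35)²/(4 × 0.150 × 1030) = 0.3332; exp(−0.3332) = 0.7166.
C = 3.302 × 0.7166 = 2.37 kg/m³.

2.37 kg/m³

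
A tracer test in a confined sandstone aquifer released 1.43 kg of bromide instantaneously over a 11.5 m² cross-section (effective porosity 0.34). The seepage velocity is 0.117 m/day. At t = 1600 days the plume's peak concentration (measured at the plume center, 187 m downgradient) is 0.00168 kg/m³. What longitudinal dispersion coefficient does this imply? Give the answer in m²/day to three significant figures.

2.36 m²/day

At the plume center C_max = M/(n_e·A·√(4πDt)), so D = M²/(4πt·(n_e·A·C_max)²).
n_e·A·C_max = 0.34 × 11.5 × 0.00168 = 0.006569 kg/m.
D = 1.43²/(4π × 1600 × 0.006569²) = 2.36 m²/day.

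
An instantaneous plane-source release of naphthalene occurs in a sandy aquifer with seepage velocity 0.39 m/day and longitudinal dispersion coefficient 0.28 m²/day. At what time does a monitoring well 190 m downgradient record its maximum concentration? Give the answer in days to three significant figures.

For the 1D instantaneous-source solution, setting ∂C/∂t = 0 at fixed x gives v²t² + 2Dt − x² = 0, so t = (√(D² + v²x²) − D)/v².
√(D² + v²x²) = √(0.28² + 0.39² × 190²) = 74.10; v² = 0.1521.
t = (74.10 − 0.28)/0.1521 = 485 days (vs. the pure-advection estimate x/v = 487 d).

485 days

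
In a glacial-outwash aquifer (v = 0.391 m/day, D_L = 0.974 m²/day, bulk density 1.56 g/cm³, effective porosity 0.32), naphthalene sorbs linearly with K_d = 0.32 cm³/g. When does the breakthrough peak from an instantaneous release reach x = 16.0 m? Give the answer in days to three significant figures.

Retardation factor R = 1 + ρ_b·K_d/n = 1 + 1.56 × 0.32/0.32 = 2.560.
Sorption retards both mechanisms: v_R = v/R = 0.1527 m/day, D_R = D/R = 0.3805 m²/day.
Peak time from v_R²t² + 2D_R t − x² = 0: t = (√(D_R² + v_R²x²) − D_R)/v_R².
√(D_R² + v_R²x²) = √(0.3805² + 0.1527² × 16.0²) = 2.473; v_R² = 0.02332.
t = (2.473 − 0.3805)/0.02332 = 89.7 days.

89.7 days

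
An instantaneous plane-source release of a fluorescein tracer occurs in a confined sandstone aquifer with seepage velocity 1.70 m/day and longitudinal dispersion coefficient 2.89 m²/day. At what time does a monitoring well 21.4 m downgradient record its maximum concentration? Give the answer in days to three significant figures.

For the 1D instantaneous-source solution, setting ∂C/∂t = 0 at fixed x gives v²t² + 2Dt − x² = 0, so t = (√(D² + v²x²) − D)/v².
√(D² + v²x²) = √(2.89² + 1.70² × 21.4²) = 36.49; v² = 2.89.
t = (36.49 − 2.89)/2.89 = 11.6 days (vs. the pure-advection estimate x/v = 12.6 d).

11.6 days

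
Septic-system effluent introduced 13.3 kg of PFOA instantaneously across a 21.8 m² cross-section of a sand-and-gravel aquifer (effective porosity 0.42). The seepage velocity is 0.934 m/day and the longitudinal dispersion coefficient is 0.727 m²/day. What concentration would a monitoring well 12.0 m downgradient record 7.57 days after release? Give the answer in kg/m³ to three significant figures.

0.0579 kg/m³

For an instantaneous plane source, C(x,t) = M/(n_e·A·√(4πDt)) · exp(−(x−vt)²/(4Dt)), with n_e·A the pore (flow) area.
Plume center vt = 0.934 × 7.57 = 7.07038 m, so the well at 12.0 m is 4.92962 m downgradient of the peak.
√(4πDt) = 8.316 m, giving peak height M/(n_e·A·√(4πDt)) = 13.3/(0.42 × 21.8 × 8.316) = 0.1747 kg/m³.
(x−vt)²/(4Dt) = (4.92962)²/(4 × 0.727 × 7.57) = 1.104; exp(−1.104) = 0.3315.
C = 0.1747 × 0.3315 = 0.0579 kg/m³.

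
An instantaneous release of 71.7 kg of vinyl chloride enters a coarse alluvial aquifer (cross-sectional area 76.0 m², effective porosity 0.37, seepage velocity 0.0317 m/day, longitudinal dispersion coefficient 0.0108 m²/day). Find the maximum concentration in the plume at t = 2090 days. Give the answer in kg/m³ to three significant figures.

0.151 kg/m³

The peak of an instantaneous 1D plume sits at x = vt; there the Gaussian factor is 1 and C_max = M/(n_e·A·√(4πDt)), where n_e·A is the pore area the mass is dissolved in.
√(4πDt) = √(4π × 0.0108 × 2090) = 16.84 m, so C_max = 71.7/(0.37 × 76.0 × 16.84) = 0.151 kg/m³.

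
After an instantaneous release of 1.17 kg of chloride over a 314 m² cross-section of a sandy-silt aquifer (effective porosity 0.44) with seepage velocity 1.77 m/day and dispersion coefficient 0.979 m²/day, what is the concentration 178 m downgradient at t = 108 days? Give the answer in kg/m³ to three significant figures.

0.000154 kg/m³

For an instantaneous plane source, C(x,t) = M/(n_e·A·√(4πDt)) · exp(−(x−vt)²/(4Dt)), with n_e·A the pore (flow) area.
Plume center vt = 1.77 × 108 = 191.16 m, so the well at 178 m is 13.16 m upgradient of the peak.
√(4πDt) = 36.45 m, giving peak height M/(n_e·A·√(4πDt)) = 1.17/(0.44 × 314 × 36.45) = 0.0002323 kg/m³.
(x−vt)²/(4Dt) = (-13.16)²/(4 × 0.979 × 108) = 0.4095; exp(−0.4095) = 0.6640.
C = 0.0002323 × 0.6640 = 0.000154 kg/m³.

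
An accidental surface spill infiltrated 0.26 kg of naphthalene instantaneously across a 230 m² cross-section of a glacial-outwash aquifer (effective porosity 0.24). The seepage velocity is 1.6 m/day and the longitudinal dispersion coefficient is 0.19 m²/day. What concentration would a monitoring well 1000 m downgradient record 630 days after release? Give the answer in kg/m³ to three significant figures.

0.000106 kg/m³

For an instantaneous plane source, C(x,t) = M/(n_e·A·√(4πDt)) · exp(−(x−vt)²/(4Dt)), with n_e·A the pore (flow) area.
Plume center vt = 1.6 × 630 = 1008 m, so the well at 1000 m is 8 m upgradient of the peak.
√(4πDt) = 38.78 m, giving peak height M/(n_e·A·√(4πDt)) = 0.26/(0.24 × 230 × 38.78) = 0.0001215 kg/m³.
(x−vt)²/(4Dt) = (-8)²/(4 × 0.19 × 630) = 0.1337; exp(−0.1337) = 0.8749.
C = 0.0001215 × 0.8749 = 0.000106 kg/m³.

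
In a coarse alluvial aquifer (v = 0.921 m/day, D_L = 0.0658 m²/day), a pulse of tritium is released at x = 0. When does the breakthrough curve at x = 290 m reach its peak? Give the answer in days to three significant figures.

315 days

For the 1D instantaneous-source solution, setting ∂C/∂t = 0 at fixed x gives v²t² + 2Dt − x² = 0, so t = (√(D² + v²x²) − D)/v².
√(D² + v²x²) = √(0.0658² + 0.921² × 290²) = 267.1; v² = 0.848241.
t = (267.1 − 0.0658)/0.848241 = 315 days (vs. the pure-advection estimate x/v = 315 d).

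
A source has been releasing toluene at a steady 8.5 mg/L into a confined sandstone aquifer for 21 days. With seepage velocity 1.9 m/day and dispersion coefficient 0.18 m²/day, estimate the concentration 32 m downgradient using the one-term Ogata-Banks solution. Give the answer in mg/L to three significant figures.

For a continuous step input, C/C₀ ≈ ½·erfc((x−vt)/(2√(Dt))).
vt = 1.9 × 21 = 39.9 m and 2√(Dt) = 2√(0.18 × 21) = 3.888 m.
Argument (x−vt)/(2√(Dt)) = (32 − 39.9)/3.888 = -2.032; ½·erfc(-2.032) = 0.9980.
C = 8.5 × 0.9980 = 8.48 mg/L.

8.48 mg/L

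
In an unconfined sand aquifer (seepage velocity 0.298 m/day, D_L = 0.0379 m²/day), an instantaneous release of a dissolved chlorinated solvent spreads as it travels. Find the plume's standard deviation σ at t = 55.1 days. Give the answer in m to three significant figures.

Dispersive spreading gives a Gaussian with σ² = 2Dt; advection only shifts the center.
σ = √(2 × 0.0379 × 55.1) = 2.04 m.

2.04 m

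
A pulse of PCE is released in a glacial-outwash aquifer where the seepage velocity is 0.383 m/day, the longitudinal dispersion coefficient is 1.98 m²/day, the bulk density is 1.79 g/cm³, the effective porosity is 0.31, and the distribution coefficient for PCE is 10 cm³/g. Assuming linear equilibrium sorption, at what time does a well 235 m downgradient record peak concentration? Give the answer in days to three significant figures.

35300 days

Retardation factor R = 1 + ρ_b·K_d/n = 1 + 1.79 × 10/0.31 = 58.74.
Sorption retards both mechanisms: v_R = v/R = 0.006520 m/day, D_R = D/R = 0.03371 m²/day.
Peak time from v_R²t² + 2D_R t − x² = 0: t = (√(D_R² + v_R²x²) − D_R)/v_R².
√(D_R² + v_R²x²) = √(0.03371² + 0.006520² × 235²) = 1.533; v_R² = 4.251e-05.
t = (1.533 − 0.03371)/4.251e-05 = 35300 days.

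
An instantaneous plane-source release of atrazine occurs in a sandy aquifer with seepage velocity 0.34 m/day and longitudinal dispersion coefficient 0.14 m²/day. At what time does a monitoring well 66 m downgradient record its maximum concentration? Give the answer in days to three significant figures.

For the 1D instantaneous-source solution, setting ∂C/∂t = 0 at fixed x gives v²t² + 2Dt − x² = 0, so t = (√(D² + v²x²) − D)/v².
√(D² + v²x²) = √(0.14² + 0.34² × 66²) = 22.44; v² = 0.1156.
t = (22.44 − 0.14)/0.1156 = 193 days (vs. the pure-advection estimate x/v = 194 d).

193 days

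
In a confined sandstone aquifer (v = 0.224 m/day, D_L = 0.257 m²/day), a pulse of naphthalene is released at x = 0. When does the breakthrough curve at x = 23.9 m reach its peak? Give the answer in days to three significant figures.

102 days

For the 1D instantaneous-source solution, setting ∂C/∂t = 0 at fixed x gives v²t² + 2Dt − x² = 0, so t = (√(D² + v²x²) − D)/v².
√(D² + v²x²) = √(0.257² + 0.224² × 23.9²) = 5.360; v² = 0.050176.
t = (5.360 − 0.257)/0.050176 = 102 days (vs. the pure-advection estimate x/v = 107 d).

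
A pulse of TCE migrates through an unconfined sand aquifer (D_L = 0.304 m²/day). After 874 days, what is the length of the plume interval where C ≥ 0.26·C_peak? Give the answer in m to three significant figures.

75.7 m

The plume is Gaussian with σ = √(2Dt) = √(2 × 0.304 × 874) = 23.05 m.
C/C_peak = exp(−Δx²/(2σ²)) = 0.26 ⇒ Δx = σ·√(−2 ln 0.26) = 23.05 × 1.641 = 37.83 m.
Width = 2Δx = 75.7 m.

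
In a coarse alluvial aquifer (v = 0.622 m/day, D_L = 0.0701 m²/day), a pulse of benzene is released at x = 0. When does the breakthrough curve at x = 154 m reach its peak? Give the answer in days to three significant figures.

247 days

For the 1D instantaneous-source solution, setting ∂C/∂t = 0 at fixed x gives v²t² + 2Dt − x² = 0, so t = (√(D² + v²x²) − D)/v².
√(D² + v²x²) = √(0.0701² + 0.622² × 154²) = 95.79; v² = 0.386884.
t = (95.79 − 0.0701)/0.386884 = 247 days (vs. the pure-advection estimate x/v = 248 d).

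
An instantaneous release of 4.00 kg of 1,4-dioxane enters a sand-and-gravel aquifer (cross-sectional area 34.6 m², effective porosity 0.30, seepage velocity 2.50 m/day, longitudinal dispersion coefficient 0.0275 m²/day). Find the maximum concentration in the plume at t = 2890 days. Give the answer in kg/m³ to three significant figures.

The peak of an instantaneous 1D plume sits at x = vt; there the Gaussian factor is 1 and C_max = M/(n_e·A·√(4πDt)), where n_e·A is the pore area the mass is dissolved in.
√(4πDt) = √(4π × 0.0275 × 2890) = 31.60 m, so C_max = 4.00/(0.30 × 34.6 × 31.60) = 0.0122 kg/m³.

0.0122 kg/m³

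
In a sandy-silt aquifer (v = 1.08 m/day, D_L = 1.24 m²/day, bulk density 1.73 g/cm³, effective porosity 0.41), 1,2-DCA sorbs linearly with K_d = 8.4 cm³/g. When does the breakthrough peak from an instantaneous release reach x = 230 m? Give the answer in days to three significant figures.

7720 days

Retardation factor R = 1 + ρ_b·K_d/n = 1 + 1.73 × 8.4/0.41 = 36.44.
Sorption retards both mechanisms: v_R = v/R = 0.02964 m/day, D_R = D/R = 0.03403 m²/day.
Peak time from v_R²t² + 2D_R t − x² = 0: t = (√(D_R² + v_R²x²) − D_R)/v_R².
√(D_R² + v_R²x²) = √(0.03403² + 0.02964² × 230²) = 6.817; v_R² = 0.0008785.
t = (6.817 − 0.03403)/0.0008785 = 7720 days.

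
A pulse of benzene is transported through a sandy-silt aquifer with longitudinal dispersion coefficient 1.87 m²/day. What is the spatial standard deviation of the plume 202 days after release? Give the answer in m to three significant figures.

27.5 m

Dispersive spreading gives a Gaussian with σ² = 2Dt; advection only shifts the center.
σ = √(2 × 1.87 × 202) = 27.5 m.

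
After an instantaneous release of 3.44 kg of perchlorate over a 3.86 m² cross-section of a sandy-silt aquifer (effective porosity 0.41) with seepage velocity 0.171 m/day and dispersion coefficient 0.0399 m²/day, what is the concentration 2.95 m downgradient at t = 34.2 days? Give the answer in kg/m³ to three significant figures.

0.113 kg/m³

For an instantaneous plane source, C(x,t) = M/(n_e·A·√(4πDt)) · exp(−(x−vt)²/(4Dt)), with n_e·A the pore (flow) area.
Plume center vt = 0.171 × 34.2 = 5.8482 m, so the well at 2.95 m is 2.8982 m upgradient of the peak.
√(4πDt) = 4.141 m, giving peak height M/(n_e·A·√(4πDt)) = 3.44/(0.41 × 3.86 × 4.141) = 0.5249 kg/m³.
(x−vt)²/(4Dt) = (-2.8982)²/(4 × 0.0399 × 34.2) = 1.539; exp(−1.539) = 0.2146.
C = 0.5249 × 0.2146 = 0.113 kg/m³.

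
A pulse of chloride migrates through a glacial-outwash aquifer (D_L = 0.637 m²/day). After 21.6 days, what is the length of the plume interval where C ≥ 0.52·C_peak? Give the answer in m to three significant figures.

The plume is Gaussian with σ = √(2Dt) = √(2 × 0.637 × 21.6) = 5.246 m.
C/C_peak = exp(−Δx²/(2σ²)) = 0.52 ⇒ Δx = σ·√(−2 ln 0.52) = 5.246 × 1.144 = 6.001 m.
Width = 2Δx = 12.0 m.

12.0 m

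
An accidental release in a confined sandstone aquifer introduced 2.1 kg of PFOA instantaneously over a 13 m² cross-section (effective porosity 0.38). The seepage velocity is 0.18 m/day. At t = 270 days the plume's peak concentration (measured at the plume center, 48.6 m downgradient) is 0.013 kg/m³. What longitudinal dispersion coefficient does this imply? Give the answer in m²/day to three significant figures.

0.315 m²/day

At the plume center C_max = M/(n_e·A·√(4πDt)), so D = M²/(4πt·(n_e·A·C_max)²).
n_e·A·C_max = 0.38 × 13 × 0.013 = 0.06422 kg/m.
D = 2.1²/(4π × 270 × 0.06422²) = 0.315 m²/day.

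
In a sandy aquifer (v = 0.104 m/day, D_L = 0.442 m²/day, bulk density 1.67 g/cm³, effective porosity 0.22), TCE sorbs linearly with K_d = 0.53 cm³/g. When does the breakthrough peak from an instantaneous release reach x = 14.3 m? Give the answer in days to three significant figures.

Retardation factor R = 1 + ρ_b·K_d/n = 1 + 1.67 × 0.53/0.22 = 5.023.
Sorption retards both mechanisms: v_R = v/R = 0.02070 m/day, D_R = D/R = 0.08800 m²/day.
Peak time from v_R²t² + 2D_R t − x² = 0: t = (√(D_R² + v_R²x²) − D_R)/v_R².
√(D_R² + v_R²x²) = √(0.08800² + 0.02070² × 14.3²) = 0.3088; v_R² = 0.0004285.
t = (0.3088 − 0.08800)/0.0004285 = 515 days.

515 days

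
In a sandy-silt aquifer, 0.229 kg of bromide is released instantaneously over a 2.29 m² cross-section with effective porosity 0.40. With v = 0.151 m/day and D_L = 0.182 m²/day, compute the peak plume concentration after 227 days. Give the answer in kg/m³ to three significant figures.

The peak of an instantaneous 1D plume sits at x = vt; there the Gaussian factor is 1 and C_max = M/(n_e·A·√(4πDt)), where n_e·A is the pore area the mass is dissolved in.
√(4πDt) = √(4π × 0.182 × 227) = 22.79 m, so C_max = 0.229/(0.40 × 2.29 × 22.79) = 0.0110 kg/m³.

0.0110 kg/m³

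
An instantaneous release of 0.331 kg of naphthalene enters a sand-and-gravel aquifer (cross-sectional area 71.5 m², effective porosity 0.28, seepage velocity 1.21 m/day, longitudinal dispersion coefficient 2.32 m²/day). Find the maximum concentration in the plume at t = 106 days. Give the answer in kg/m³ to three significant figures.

0.000297 kg/m³

The peak of an instantaneous 1D plume sits at x = vt; there the Gaussian factor is 1 and C_max = M/(n_e·A·√(4πDt)), where n_e·A is the pore area the mass is dissolved in.
√(4πDt) = √(4π × 2.32 × 106) = 55.59 m, so C_max = 0.331/(0.28 × 71.5 × 55.59) = 0.000297 kg/m³.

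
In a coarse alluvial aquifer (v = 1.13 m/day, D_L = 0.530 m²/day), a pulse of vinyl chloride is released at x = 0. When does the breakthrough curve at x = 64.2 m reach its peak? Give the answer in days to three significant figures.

56.4 days

For the 1D instantaneous-source solution, setting ∂C/∂t = 0 at fixed x gives v²t² + 2Dt − x² = 0, so t = (√(D² + v²x²) − D)/v².
√(D² + v²x²) = √(0.530² + 1.13² × 64.2²) = 72.55; v² = 1.2769.
t = (72.55 − 0.530)/1.2769 = 56.4 days (vs. the pure-advection estimate x/v = 56.8 d).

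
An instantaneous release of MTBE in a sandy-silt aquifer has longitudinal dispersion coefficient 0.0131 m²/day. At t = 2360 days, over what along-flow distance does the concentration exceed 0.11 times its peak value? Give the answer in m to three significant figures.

33.0 m

The plume is Gaussian with σ = √(2Dt) = √(2 × 0.0131 × 2360) = 7.863 m.
C/C_peak = exp(−Δx²/(2σ²)) = 0.11 ⇒ Δx = σ·√(−2 ln 0.11) = 7.863 × 2.101 = 16.52 m.
Width = 2Δx = 33.0 m.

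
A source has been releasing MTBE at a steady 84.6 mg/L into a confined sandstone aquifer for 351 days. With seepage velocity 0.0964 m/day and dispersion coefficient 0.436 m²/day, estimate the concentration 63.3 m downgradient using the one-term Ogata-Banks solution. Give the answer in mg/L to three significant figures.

For a continuous step input, C/C₀ ≈ ½·erfc((x−vt)/(2√(Dt))).
vt = 0.0964 × 351 = 33.8364 m and 2√(Dt) = 2√(0.436 × 351) = 24.74 m.
Argument (x−vt)/(2√(Dt)) = (63.3 − 33.8364)/24.74 = 1.191; ½·erfc(1.191) = 0.04606.
C = 84.6 × 0.04606 = 3.90 mg/L.

3.90 mg/L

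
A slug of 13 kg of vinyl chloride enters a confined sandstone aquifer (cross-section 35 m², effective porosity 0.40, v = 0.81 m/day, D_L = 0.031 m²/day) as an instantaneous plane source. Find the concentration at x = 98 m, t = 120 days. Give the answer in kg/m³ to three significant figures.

0.130 kg/m³

For an instantaneous plane source, C(x,t) = M/(n_e·A·√(4πDt)) · exp(−(x−vt)²/(4Dt)), with n_e·A the pore (flow) area.
Plume center vt = 0.81 × 120 = 97.2 m, so the well at 98 m is 0.8 m downgradient of the peak.
√(4πDt) = 6.837 m, giving peak height M/(n_e·A·√(4πDt)) = 13/(0.40 × 35 × 6.837) = 0.1358 kg/m³.
(x−vt)²/(4Dt) = (0.8)²/(4 × 0.031 × 120) = 0.04301; exp(−0.04301) = 0.9579.
C = 0.1358 × 0.9579 = 0.130 kg/m³.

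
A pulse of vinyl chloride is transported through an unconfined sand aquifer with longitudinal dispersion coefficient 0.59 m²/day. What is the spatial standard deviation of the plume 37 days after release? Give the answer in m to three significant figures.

6.61 m

Dispersive spreading gives a Gaussian with σ² = 2Dt; advection only shifts the center.
σ = √(2 × 0.59 × 37) = 6.61 m.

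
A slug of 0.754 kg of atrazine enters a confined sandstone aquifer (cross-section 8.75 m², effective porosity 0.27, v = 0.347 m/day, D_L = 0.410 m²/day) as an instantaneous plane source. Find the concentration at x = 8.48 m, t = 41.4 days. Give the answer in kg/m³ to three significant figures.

0.0131 kg/m³

For an instantaneous plane source, C(x,t) = M/(n_e·A·√(4πDt)) · exp(−(x−vt)²/(4Dt)), with n_e·A the pore (flow) area.
Plume center vt = 0.347 × 41.4 = 14.3658 m, so the well at 8.48 m is 5.8858 m upgradient of the peak.
√(4πDt) = 14.60 m, giving peak height M/(n_e·A·√(4πDt)) = 0.754/(0.27 × 8.75 × 14.60) = 0.02186 kg/m³.
(x−vt)²/(4Dt) = (-5.8858)²/(4 × 0.410 × 41.4) = 0.5102; exp(−0.5102) = 0.6004.
C = 0.02186 × 0.6004 = 0.0131 kg/m³.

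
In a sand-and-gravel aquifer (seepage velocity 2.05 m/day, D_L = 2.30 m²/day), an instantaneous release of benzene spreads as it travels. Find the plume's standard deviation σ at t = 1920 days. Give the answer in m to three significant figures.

Dispersive spreading gives a Gaussian with σ² = 2Dt; advection only shifts the center.
σ = √(2 × 2.30 × 1920) = 94.0 m.

94.0 m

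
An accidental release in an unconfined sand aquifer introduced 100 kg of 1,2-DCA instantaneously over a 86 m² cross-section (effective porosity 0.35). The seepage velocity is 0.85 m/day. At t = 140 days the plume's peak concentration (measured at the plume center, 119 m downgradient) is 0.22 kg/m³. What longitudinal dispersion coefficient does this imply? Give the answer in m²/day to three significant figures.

At the plume center C_max = M/(n_e·A·√(4πDt)), so D = M²/(4πt·(n_e·A·C_max)²).
n_e·A·C_max = 0.35 × 86 × 0.22 = 6.622 kg/m.
D = 100²/(4π × 140 × 6.622²) = 0.130 m²/day.

0.130 m²/day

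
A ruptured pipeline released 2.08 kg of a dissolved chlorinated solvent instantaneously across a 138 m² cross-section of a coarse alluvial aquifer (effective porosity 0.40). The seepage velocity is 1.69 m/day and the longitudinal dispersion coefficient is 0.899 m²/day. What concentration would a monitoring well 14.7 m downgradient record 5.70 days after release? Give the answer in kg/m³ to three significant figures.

For an instantaneous plane source, C(x,t) = M/(n_e·A·√(4πDt)) · exp(−(x−vt)²/(4Dt)), with n_e·A the pore (flow) area.
Plume center vt = 1.69 × 5.70 = 9.633 m, so the well at 14.7 m is 5.067 m downgradient of the peak.
√(4πDt) = 8.025 m, giving peak height M/(n_e·A·√(4πDt)) = 2.08/(0.40 × 138 × 8.025) = 0.004695 kg/m³.
(x−vt)²/(4Dt) = (5.067)²/(4 × 0.899 × 5.70) = 1.253; exp(−1.253) = 0.2856.
C = 0.004695 × 0.2856 = 0.00134 kg/m³.

0.00134 kg/m³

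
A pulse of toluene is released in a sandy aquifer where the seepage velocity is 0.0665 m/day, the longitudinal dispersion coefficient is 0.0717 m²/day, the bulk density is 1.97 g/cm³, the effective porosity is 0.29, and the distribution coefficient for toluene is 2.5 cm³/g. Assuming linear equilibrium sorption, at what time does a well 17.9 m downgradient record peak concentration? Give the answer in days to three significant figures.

4560 days

Retardation factor R = 1 + ρ_b·K_d/n = 1 + 1.97 × 2.5/0.29 = 17.98.
Sorption retards both mechanisms: v_R = v/R = 0.003699 m/day, D_R = D/R = 0.003988 m²/day.
Peak time from v_R²t² + 2D_R t − x² = 0: t = (√(D_R² + v_R²x²) − D_R)/v_R².
√(D_R² + v_R²x²) = √(0.003988² + 0.003699² × 17.9²) = 0.06633; v_R² = 1.368e-05.
t = (0.06633 − 0.003988)/1.368e-05 = 4560 days.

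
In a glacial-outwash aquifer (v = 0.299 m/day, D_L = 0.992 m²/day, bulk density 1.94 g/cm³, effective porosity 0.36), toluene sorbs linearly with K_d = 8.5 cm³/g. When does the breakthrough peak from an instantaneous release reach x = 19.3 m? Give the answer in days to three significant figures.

Retardation factor R = 1 + ρ_b·K_d/n = 1 + 1.94 × 8.5/0.36 = 46.81.
Sorption retards both mechanisms: v_R = v/R = 0.006388 m/day, D_R = D/R = 0.02119 m²/day.
Peak time from v_R²t² + 2D_R t − x² = 0: t = (√(D_R² + v_R²x²) − D_R)/v_R².
√(D_R² + v_R²x²) = √(0.02119² + 0.006388² × 19.3²) = 0.1251; v_R² = 4.081e-05.
t = (0.1251 − 0.02119)/4.081e-05 = 2550 days.

2550 days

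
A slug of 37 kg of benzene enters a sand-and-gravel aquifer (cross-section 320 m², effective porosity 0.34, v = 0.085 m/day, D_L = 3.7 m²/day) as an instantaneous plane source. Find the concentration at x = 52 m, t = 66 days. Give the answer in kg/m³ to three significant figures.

For an instantaneous plane source, C(x,t) = M/(n_e·A·√(4πDt)) · exp(−(x−vt)²/(4Dt)), with n_e·A the pore (flow) area.
Plume center vt = 0.085 × 66 = 5.61 m, so the well at 52 m is 46.39 m downgradient of the peak.
√(4πDt) = 55.40 m, giving peak height M/(n_e·A·√(4πDt)) = 37/(0.34 × 320 × 55.40) = 0.006139 kg/m³.
(x−vt)²/(4Dt) = (46.39)²/(4 × 3.7 × 66) = 2.203; exp(−2.203) = 0.1105.
C = 0.006139 × 0.1105 = 0.000678 kg/m³.

0.000678 kg/m³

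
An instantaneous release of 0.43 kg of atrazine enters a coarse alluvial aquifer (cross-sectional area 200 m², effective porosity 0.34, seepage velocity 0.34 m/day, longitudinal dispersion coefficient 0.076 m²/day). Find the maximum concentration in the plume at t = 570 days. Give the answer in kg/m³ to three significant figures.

The peak of an instantaneous 1D plume sits at x = vt; there the Gaussian factor is 1 and C_max = M/(n_e·A·√(4πDt)), where n_e·A is the pore area the mass is dissolved in.
√(4πDt) = √(4π × 0.076 × 570) = 23.33 m, so C_max = 0.43/(0.34 × 200 × 23.33) = 0.000271 kg/m³.

0.000271 kg/m³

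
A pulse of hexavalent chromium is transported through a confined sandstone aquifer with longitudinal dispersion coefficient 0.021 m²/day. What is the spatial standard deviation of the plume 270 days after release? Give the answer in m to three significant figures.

Dispersive spreading gives a Gaussian with σ² = 2Dt; advection only shifts the center.
σ = √(2 × 0.021 × 270) = 3.37 m.

3.37 m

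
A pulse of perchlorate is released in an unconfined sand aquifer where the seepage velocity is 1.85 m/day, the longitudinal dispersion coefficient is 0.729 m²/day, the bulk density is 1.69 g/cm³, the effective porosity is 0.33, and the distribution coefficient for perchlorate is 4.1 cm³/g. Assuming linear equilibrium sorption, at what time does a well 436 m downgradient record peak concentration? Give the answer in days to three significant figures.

Retardation factor R = 1 + ρ_b·K_d/n = 1 + 1.69 × 4.1/0.33 = 22.00.
Sorption retards both mechanisms: v_R = v/R = 0.08409 m/day, D_R = D/R = 0.03314 m²/day.
Peak time from v_R²t² + 2D_R t − x² = 0: t = (√(D_R² + v_R²x²) − D_R)/v_R².
√(D_R² + v_R²x²) = √(0.03314² + 0.08409² × 436²) = 36.66; v_R² = 0.007071.
t = (36.66 − 0.03314)/0.007071 = 5180 days.

5180 days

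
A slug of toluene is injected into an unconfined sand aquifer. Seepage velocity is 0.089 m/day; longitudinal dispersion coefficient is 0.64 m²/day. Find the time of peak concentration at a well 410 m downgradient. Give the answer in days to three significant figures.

For the 1D instantaneous-source solution, setting ∂C/∂t = 0 at fixed x gives v²t² + 2Dt − x² = 0, so t = (√(D² + v²x²) − D)/v².
√(D² + v²x²) = √(0.64² + 0.089² × 410²) = 36.50; v² = 0.007921.
t = (36.50 − 0.64)/0.007921 = 4530 days (vs. the pure-advection estimate x/v = 4610 d).

4530 days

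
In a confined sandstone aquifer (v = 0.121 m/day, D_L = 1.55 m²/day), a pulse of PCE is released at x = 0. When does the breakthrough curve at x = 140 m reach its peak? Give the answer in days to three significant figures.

1060 days

For the 1D instantaneous-source solution, setting ∂C/∂t = 0 at fixed x gives v²t² + 2Dt − x² = 0, so t = (√(D² + v²x²) − D)/v².
√(D² + v²x²) = √(1.55² + 0.121² × 140²) = 17.01; v² = 0.014641.
t = (17.01 − 1.55)/0.014641 = 1060 days (vs. the pure-advection estimate x/v = 1160 d).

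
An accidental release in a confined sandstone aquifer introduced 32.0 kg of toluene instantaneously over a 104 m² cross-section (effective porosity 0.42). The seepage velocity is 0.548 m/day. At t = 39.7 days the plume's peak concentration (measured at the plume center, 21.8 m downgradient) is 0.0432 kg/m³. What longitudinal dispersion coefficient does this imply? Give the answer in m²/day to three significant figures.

At the plume center C_max = M/(n_e·A·√(4πDt)), so D = M²/(4πt·(n_e·A·C_max)²).
n_e·A·C_max = 0.42 × 104 × 0.0432 = 1.887 kg/m.
D = 32.0²/(4π × 39.7 × 1.887²) = 0.576 m²/day.

0.576 m²/day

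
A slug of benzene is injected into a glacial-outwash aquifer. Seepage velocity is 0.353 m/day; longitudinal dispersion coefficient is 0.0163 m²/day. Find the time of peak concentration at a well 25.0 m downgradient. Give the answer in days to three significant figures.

For the 1D instantaneous-source solution, setting ∂C/∂t = 0 at fixed x gives v²t² + 2Dt − x² = 0, so t = (√(D² + v²x²) − D)/v².
√(D² + v²x²) = √(0.0163² + 0.353² × 25.0²) = 8.825; v² = 0.124609.
t = (8.825 − 0.0163)/0.124609 = 70.7 days (vs. the pure-advection estimate x/v = 70.8 d).

70.7 days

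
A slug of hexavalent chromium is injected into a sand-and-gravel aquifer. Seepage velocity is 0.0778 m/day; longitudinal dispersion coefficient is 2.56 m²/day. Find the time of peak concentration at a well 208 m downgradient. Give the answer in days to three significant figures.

2280 days

For the 1D instantaneous-source solution, setting ∂C/∂t = 0 at fixed x gives v²t² + 2Dt − x² = 0, so t = (√(D² + v²x²) − D)/v².
√(D² + v²x²) = √(2.56² + 0.0778² × 208²) = 16.38; v² = 0.00605284.
t = (16.38 − 2.56)/0.00605284 = 2280 days (vs. the pure-advection estimate x/v = 2670 d).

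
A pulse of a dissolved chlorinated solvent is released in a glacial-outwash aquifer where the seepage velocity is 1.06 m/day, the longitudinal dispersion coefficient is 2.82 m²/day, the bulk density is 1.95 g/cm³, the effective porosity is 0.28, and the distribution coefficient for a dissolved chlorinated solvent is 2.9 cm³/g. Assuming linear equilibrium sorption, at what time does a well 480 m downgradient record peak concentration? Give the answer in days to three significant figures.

Retardation factor R = 1 + ρ_b·K_d/n = 1 + 1.95 × 2.9/0.28 = 21.20.
Sorption retards both mechanisms: v_R = v/R = 0.05000 m/day, D_R = D/R = 0.1330 m²/day.
Peak time from v_R²t² + 2D_R t − x² = 0: t = (√(D_R² + v_R²x²) − D_R)/v_R².
√(D_R² + v_R²x²) = √(0.1330² + 0.05000² × 480²) = 24.00; v_R² = 0.002500.
t = (24.00 − 0.1330)/0.002500 = 9550 days.

9550 days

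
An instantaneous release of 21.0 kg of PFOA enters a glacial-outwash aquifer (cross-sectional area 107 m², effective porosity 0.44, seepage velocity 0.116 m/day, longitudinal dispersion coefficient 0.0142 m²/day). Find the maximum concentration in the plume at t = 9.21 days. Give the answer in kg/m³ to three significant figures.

The peak of an instantaneous 1D plume sits at x = vt; there the Gaussian factor is 1 and C_max = M/(n_e·A·√(4πDt)), where n_e·A is the pore area the mass is dissolved in.
√(4πDt) = √(4π × 0.0142 × 9.21) = 1.282 m, so C_max = 21.0/(0.44 × 107 × 1.282) = 0.348 kg/m³.

0.348 kg/m³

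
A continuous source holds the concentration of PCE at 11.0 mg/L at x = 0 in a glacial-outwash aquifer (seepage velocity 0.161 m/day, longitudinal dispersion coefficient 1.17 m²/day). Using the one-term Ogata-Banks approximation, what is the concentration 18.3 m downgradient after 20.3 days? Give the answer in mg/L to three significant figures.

For a continuous step input, C/C₀ ≈ ½·erfc((x−vt)/(2√(Dt))).
vt = 0.161 × 20.3 = 3.2683 m and 2√(Dt) = 2√(1.17 × 20.3) = 9.747 m.
Argument (x−vt)/(2√(Dt)) = (18.3 − 3.2683)/9.747 = 1.542; ½·erfc(1.542) = 0.01460.
C = 11.0 × 0.01460 = 0.161 mg/L.

0.161 mg/L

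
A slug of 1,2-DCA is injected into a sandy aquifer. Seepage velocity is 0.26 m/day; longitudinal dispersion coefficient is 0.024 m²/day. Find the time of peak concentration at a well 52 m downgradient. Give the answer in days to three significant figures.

For the 1D instantaneous-source solution, setting ∂C/∂t = 0 at fixed x gives v²t² + 2Dt − x² = 0, so t = (√(D² + v²x²) − D)/v².
√(D² + v²x²) = √(0.024² + 0.26² × 52²) = 13.52; v² = 0.0676.
t = (13.52 − 0.024)/0.0676 = 200 days (vs. the pure-advection estimate x/v = 200 d).

200 days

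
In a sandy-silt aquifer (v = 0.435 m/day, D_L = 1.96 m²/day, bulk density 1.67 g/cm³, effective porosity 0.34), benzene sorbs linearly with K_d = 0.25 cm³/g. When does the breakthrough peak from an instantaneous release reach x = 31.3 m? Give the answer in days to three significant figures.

139 days

Retardation factor R = 1 + ρ_b·K_d/n = 1 + 1.67 × 0.25/0.34 = 2.228.
Sorption retards both mechanisms: v_R = v/R = 0.1952 m/day, D_R = D/R = 0.8797 m²/day.
Peak time from v_R²t² + 2D_R t − x² = 0: t = (√(D_R² + v_R²x²) − D_R)/v_R².
√(D_R² + v_R²x²) = √(0.8797² + 0.1952² × 31.3²) = 6.173; v_R² = 0.03810.
t = (6.173 − 0.8797)/0.03810 = 139 days.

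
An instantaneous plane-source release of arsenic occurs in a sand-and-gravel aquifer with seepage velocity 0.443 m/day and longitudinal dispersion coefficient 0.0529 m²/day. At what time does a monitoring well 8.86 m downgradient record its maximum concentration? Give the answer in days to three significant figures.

For the 1D instantaneous-source solution, setting ∂C/∂t = 0 at fixed x gives v²t² + 2Dt − x² = 0, so t = (√(D² + v²x²) − D)/v².
√(D² + v²x²) = √(0.0529² + 0.443² × 8.86²) = 3.925; v² = 0.196249.
t = (3.925 − 0.0529)/0.196249 = 19.7 days (vs. the pure-advection estimate x/v = 20.0 d).

19.7 days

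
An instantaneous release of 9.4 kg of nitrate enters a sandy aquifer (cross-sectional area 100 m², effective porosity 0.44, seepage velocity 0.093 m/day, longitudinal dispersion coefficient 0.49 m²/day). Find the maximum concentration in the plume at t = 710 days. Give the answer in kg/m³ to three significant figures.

0.00323 kg/m³

The peak of an instantaneous 1D plume sits at x = vt; there the Gaussian factor is 1 and C_max = M/(n_e·A·√(4πDt)), where n_e·A is the pore area the mass is dissolved in.
√(4πDt) = √(4π × 0.49 × 710) = 66.12 m, so C_max = 9.4/(0.44 × 100 × 66.12) = 0.00323 kg/m³.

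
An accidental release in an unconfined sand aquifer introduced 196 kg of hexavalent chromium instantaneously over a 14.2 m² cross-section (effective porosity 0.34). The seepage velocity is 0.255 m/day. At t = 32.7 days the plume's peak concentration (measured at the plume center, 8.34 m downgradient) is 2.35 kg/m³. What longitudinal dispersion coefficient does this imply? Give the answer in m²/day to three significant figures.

0.726 m²/day

At the plume center C_max = M/(n_e·A·√(4πDt)), so D = M²/(4πt·(n_e·A·C_max)²).
n_e·A·C_max = 0.34 × 14.2 × 2.35 = 11.35 kg/m.
D = 196²/(4π × 32.7 × 11.35²) = 0.726 m²/day.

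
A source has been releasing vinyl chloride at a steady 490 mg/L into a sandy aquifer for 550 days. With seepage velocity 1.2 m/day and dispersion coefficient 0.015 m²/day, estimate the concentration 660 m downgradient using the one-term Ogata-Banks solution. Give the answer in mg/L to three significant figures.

For a continuous step input, C/C₀ ≈ ½·erfc((x−vt)/(2√(Dt))).
vt = 1.2 × 550 = 660 m and 2√(Dt) = 2√(0.015 × 550) = 5.745 m.
Argument (x−vt)/(2√(Dt)) = (660 − 660)/5.745 = 0; ½·erfc(0) = 0.5000.
C = 490 × 0.5000 = 245 mg/L.

245 mg/L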